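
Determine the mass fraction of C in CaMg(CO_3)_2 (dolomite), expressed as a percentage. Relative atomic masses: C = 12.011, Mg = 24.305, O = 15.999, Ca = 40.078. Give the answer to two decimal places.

M(CaMg(CO_3)_2) = 184.399 g/mol.
C contributes 2 × 12.011 = 24.022 g per mole.
24.022/184.399 = 0.1303 → 13.03%.

13.03 wt%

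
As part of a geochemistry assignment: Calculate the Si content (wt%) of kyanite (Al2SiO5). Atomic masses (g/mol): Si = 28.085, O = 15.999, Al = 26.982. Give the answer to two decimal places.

17.33 wt%

M(Al2SiO5) = 162.044 g/mol.
Si contributes 1 × 28.085 = 28.085 g per mole.
28.085/162.044 = 0.1733 → 17.33%.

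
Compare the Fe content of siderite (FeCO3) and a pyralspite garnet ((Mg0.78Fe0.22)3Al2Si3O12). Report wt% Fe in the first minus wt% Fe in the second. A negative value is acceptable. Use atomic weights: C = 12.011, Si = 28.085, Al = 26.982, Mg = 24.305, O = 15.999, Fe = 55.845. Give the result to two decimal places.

39.51 percentage points

M(FeCO3) = 115.853 g/mol, so wt% Fe = 55.845/115.853 × 100 = 48.20%.
M((Mg0.78Fe0.22)3Al2Si3O12) = 423.938 g/mol, so wt% Fe = 36.858/423.938 × 100 = 8.69%.
48.20 − 8.69 = 39.51 pp.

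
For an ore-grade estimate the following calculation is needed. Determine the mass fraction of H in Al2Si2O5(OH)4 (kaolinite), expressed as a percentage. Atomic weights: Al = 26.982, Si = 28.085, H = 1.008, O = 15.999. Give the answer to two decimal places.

Molar mass of Al2Si2O5(OH)4: 2*26.982 + 2*28.085 + 9*15.999 + 4*1.008 = 258.157 g/mol.
Mass of H per formula unit: 4 × 1.008 = 4.032 g.
Weight fraction H = 4.032 / 258.157 = 0.0156.

1.56 wt%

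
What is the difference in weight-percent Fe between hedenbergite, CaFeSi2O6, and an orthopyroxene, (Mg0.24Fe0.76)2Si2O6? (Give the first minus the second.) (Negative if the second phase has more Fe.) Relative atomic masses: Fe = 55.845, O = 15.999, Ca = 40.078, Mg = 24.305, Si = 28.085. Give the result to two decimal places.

-11.62 percentage points

M(CaFeSi2O6) = 248.087 g/mol, so wt% Fe = 55.845/248.087 × 100 = 22.51%.
M((Mg0.24Fe0.76)2Si2O6) = 248.715 g/mol, so wt% Fe = 84.884/248.715 × 100 = 34.13%.
22.51 − 34.13 = -11.62 pp.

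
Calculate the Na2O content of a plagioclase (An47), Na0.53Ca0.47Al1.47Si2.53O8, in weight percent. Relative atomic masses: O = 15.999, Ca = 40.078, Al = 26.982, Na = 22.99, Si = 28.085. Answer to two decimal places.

Molar mass of Na0.53Ca0.47Al1.47Si2.53O8 = 0.53*22.99 + 0.47*40.078 + 1.47*26.982 + 2.53*28.085 + 8*15.999 = 269.732 g/mol.
Each formula unit contains 0.53 Na, equivalent to 0.53/2 = 0.2650 mol Na2O.
M(Na2O) = 2×22.99 + 1×15.999 = 61.979 g/mol.
Mass of Na2O per formula unit = 0.2650 × 61.979 = 16.424 g.
Na2O wt% = 16.424 / 269.732 × 100 = 6.09%.

6.09 wt%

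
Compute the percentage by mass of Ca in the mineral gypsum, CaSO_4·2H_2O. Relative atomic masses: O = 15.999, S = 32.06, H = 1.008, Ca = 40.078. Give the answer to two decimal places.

23.28 wt%

Molar mass of CaSO_4·2H_2O: 1·40.078 + 1·32.06 + 6·15.999 + 4·1.008 = 172.164 g/mol.
Mass of Ca per formula unit: 1 × 40.078 = 40.078 g.
Weight fraction Ca = 40.078 / 172.164 = 0.2328.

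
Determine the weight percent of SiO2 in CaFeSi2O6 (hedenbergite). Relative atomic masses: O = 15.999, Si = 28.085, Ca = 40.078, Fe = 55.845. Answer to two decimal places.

48.44 wt%

Formula mass = 248.087 g/mol.
2 Si → 2.0000 mol SiO2 per formula unit; M(SiO2) = 60.083, so SiO2 mass = 120.166 g.
120.166/248.087 × 100 = 48.44 wt%.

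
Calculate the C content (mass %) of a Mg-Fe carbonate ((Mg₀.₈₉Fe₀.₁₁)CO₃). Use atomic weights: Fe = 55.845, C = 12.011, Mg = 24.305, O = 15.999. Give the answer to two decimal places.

13.68 mass %

M((Mg₀.₈₉Fe₀.₁₁)CO₃) = 87.782 g/mol.
C contributes 1 × 12.011 = 12.011 g per mole.
12.011/87.782 = 0.1368 → 13.68%.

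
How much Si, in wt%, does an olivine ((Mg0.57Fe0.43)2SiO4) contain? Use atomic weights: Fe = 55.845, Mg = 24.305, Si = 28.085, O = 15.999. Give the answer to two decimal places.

Molar mass of (Mg0.57Fe0.43)2SiO4: 1.14×24.305 + 0.86×55.845 + 1×28.085 + 4×15.999 = 167.815 g/mol.
Mass of Si per formula unit: 1 × 28.085 = 28.085 g.
Weight fraction Si = 28.085 / 167.815 = 0.1674.

16.74 wt%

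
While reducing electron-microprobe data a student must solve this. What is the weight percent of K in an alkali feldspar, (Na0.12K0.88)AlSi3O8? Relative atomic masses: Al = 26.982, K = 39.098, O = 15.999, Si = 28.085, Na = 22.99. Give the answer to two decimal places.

M((Na0.12K0.88)AlSi3O8) = 276.394 g/mol.
K contributes 0.88 × 39.098 = 34.406 g per mole.
34.406/276.394 = 0.1245 → 12.45%.

12.45 wt%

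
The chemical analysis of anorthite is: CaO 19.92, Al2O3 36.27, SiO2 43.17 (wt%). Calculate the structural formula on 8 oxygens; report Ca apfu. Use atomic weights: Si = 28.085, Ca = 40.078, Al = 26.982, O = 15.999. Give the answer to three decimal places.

0.994 Ca apfu

CaO (M=56.077): mol = 0.35523; Ca = 0.35523, O = 0.35523.
Al2O3 (M=101.961): mol = 0.35572; Al = 0.71144, O = 1.06716.
SiO2 (M=60.083): mol = 0.71851; Si = 0.71851, O = 1.43702.
ΣO = 2.85941; factor = 8/ΣO = 2.79778.
Ca apfu = 0.35523 × 2.79778 = 0.994.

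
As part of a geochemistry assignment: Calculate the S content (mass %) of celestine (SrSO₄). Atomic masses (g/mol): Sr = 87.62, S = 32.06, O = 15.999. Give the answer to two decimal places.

Formula mass = 1*87.62 + 1*32.06 + 4*15.999 = 183.676 g/mol, of which 32.060 g is S.
So S makes up 32.060/183.676 = 0.1745 of the mass, i.e. 17.45%.

17.45 mass %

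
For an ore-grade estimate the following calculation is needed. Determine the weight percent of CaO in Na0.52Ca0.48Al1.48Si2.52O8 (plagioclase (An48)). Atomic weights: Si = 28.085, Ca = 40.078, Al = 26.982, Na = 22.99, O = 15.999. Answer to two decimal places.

M(Na0.52Ca0.48Al1.48Si2.52O8) = 269.892 g/mol; M(CaO) = 56.077 g/mol.
Moles CaO per formula unit = 0.48 Ca ÷ 1 = 0.4800.
CaO fraction = (0.4800 × 56.077) / 269.892 = 26.917/269.892 = 0.0997.

9.97 wt%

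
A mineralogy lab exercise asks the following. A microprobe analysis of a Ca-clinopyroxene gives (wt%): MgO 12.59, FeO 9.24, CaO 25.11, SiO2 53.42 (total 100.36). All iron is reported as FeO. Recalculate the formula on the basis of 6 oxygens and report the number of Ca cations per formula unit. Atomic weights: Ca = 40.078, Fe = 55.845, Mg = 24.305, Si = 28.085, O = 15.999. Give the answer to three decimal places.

1.007 Ca apfu

MgO: 12.59/40.304 = 0.31238 mol → 0.31238 mol Mg, 0.31238 mol O.
FeO: 9.24/71.844 = 0.12861 mol → 0.12861 mol Fe, 0.12861 mol O.
CaO: 25.11/56.077 = 0.44778 mol → 0.44778 mol Ca, 0.44778 mol O.
SiO2: 53.42/60.083 = 0.88910 mol → 0.88910 mol Si, 1.77820 mol O.
Total oxygen = 2.66697 mol. Normalization factor = 6/2.66697 = 2.24974.
Ca per 6 O = 0.44778 × 2.24974 = 1.007.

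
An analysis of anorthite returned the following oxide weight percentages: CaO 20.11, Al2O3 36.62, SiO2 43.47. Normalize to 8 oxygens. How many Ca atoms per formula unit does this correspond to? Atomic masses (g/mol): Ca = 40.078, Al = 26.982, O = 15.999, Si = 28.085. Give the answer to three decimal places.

0.995 Ca apfu

CaO: 20.11/56.077 = 0.35861 mol → 0.35861 mol Ca, 0.35861 mol O.
Al2O3: 36.62/101.961 = 0.35916 mol → 0.71832 mol Al, 1.07748 mol O.
SiO2: 43.47/60.083 = 0.72350 mol → 0.72350 mol Si, 1.44700 mol O.
Total oxygen = 2.88309 mol. Normalization factor = 8/2.88309 = 2.77480.
Ca per 8 O = 0.35861 × 2.77480 = 0.995.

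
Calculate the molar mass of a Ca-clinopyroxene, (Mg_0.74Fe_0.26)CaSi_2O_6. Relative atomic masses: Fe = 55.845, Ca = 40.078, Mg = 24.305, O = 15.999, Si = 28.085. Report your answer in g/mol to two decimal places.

224.75 g/mol

Mg: 0.74 × 24.305 = 17.9857
Fe: 0.26 × 55.845 = 14.5197
Ca: 1 × 40.078 = 40.0780
Si: 2 × 28.085 = 56.1700
O: 6 × 15.999 = 95.9940
Summing the contributions gives the formula mass.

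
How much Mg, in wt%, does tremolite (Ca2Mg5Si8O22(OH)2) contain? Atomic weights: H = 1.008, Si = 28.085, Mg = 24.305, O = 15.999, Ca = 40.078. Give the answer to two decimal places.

14.96 wt%

M(Ca2Mg5Si8O22(OH)2) = 812.353 g/mol.
Mg contributes 5 × 24.305 = 121.525 g per mole.
121.525/812.353 = 0.1496 → 14.96%.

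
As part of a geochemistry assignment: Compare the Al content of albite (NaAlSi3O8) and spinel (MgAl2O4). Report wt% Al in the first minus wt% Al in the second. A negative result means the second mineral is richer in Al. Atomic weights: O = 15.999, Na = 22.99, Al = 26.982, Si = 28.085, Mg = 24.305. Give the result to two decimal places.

M(NaAlSi3O8) = 262.219 g/mol, so wt% Al = 26.982/262.219 × 100 = 10.29%.
M(MgAl2O4) = 142.265 g/mol, so wt% Al = 53.964/142.265 × 100 = 37.93%.
10.29 − 37.93 = -27.64 pp.

-27.64 percentage points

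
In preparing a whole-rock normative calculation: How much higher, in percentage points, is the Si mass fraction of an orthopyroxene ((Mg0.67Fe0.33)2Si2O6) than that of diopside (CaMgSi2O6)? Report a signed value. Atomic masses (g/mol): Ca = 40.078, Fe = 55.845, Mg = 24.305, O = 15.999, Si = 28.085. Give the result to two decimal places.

Si in (Mg0.67Fe0.33)2Si2O6: molar mass 221.590 g/mol; 2×28.085 = 56.170 g → 25.35 wt%.
Si in CaMgSi2O6: molar mass 216.547 g/mol; 2×28.085 = 56.170 g → 25.94 wt%.
Difference = 25.35 − 25.94 = -0.59 percentage points.

-0.59 percentage points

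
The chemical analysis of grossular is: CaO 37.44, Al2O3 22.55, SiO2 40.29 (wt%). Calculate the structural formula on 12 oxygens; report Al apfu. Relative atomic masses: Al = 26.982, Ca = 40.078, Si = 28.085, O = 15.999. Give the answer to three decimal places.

1.986 Al apfu

37.44 wt% CaO ÷ 56.077 g/mol = 0.66765 mol, giving 0.66765 Ca and 0.66765 O.
22.55 wt% Al2O3 ÷ 101.961 g/mol = 0.22116 mol, giving 0.44232 Al and 0.66348 O.
40.29 wt% SiO2 ÷ 60.083 g/mol = 0.67057 mol, giving 0.67057 Si and 1.34114 O.
Oxygen sums to 2.67227; scaling by 12/2.67227 = 4.49056 puts the formula on 12 O.
Al: 0.44232 × 4.49056 = 1.986 atoms per formula unit.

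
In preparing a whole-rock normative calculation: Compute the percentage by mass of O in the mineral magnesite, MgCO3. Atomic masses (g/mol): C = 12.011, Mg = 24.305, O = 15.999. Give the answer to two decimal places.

Molar mass of MgCO3: 1·24.305 + 1·12.011 + 3·15.999 = 84.313 g/mol.
Mass of O per formula unit: 3 × 15.999 = 47.997 g.
Weight fraction O = 47.997 / 84.313 = 0.5693.

56.93 weight percent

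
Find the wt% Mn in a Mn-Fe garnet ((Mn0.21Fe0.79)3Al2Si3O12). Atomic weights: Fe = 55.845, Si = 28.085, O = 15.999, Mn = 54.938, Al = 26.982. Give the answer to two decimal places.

M((Mn0.21Fe0.79)3Al2Si3O12) = 497.171 g/mol.
Mn contributes 0.63 × 54.938 = 34.611 g per mole.
34.611/497.171 = 0.0696 → 6.96%.

6.96 weight percent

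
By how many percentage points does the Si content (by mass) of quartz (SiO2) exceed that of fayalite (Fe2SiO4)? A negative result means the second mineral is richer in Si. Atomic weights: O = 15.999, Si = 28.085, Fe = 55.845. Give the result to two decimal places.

32.96 percentage points

First mineral: 28.085 g Si in 60.083 g formula = 46.74 wt% Si.
Second mineral: 28.085 g Si in 203.771 g formula = 13.78 wt% Si.
46.74% − 13.78% gives a difference of 32.96 percentage points.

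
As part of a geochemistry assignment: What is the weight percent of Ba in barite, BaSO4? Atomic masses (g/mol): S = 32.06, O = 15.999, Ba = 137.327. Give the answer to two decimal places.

Molar mass of BaSO4: 1*137.327 + 1*32.06 + 4*15.999 = 233.383 g/mol.
Mass of Ba per formula unit: 1 × 137.327 = 137.327 g.
Weight fraction Ba = 137.327 / 233.383 = 0.5884.

58.84 weight percent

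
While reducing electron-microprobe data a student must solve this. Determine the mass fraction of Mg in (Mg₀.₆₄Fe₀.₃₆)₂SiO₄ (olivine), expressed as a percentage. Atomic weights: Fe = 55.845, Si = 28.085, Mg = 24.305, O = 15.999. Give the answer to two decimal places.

19.04 weight percent

Formula mass = 1.28*24.305 + 0.72*55.845 + 1*28.085 + 4*15.999 = 163.400 g/mol, of which 31.110 g is Mg.
So Mg makes up 31.110/163.400 = 0.1904 of the mass, i.e. 19.04%.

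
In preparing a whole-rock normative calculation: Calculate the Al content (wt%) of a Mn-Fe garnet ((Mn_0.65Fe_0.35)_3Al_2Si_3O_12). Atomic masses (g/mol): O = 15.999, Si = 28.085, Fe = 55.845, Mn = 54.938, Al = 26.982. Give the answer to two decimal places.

10.88 wt%

Formula mass = 1.95*54.938 + 1.05*55.845 + 2*26.982 + 3*28.085 + 12*15.999 = 495.973 g/mol, of which 53.964 g is Al.
So Al makes up 53.964/495.973 = 0.1088 of the mass, i.e. 10.88%.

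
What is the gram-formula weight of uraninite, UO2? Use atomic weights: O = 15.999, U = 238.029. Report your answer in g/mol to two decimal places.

M = 1(238.029) + 2(15.999)

270.03 g/mol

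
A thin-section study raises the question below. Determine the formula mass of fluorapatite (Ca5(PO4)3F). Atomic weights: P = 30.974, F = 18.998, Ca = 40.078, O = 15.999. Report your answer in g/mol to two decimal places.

504.30 g/mol

Ca: 5 × 40.078 = 200.3900
P: 3 × 30.974 = 92.9220
O: 12 × 15.999 = 191.9880
F: 1 × 18.998 = 18.9980
Summing the contributions gives the formula mass.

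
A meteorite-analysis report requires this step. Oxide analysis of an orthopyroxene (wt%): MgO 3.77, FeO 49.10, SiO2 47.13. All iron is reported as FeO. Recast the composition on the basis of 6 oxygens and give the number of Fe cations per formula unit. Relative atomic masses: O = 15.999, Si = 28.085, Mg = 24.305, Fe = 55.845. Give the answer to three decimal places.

MgO (M=40.304): mol = 0.09354; Mg = 0.09354, O = 0.09354.
FeO (M=71.844): mol = 0.68343; Fe = 0.68343, O = 0.68343.
SiO2 (M=60.083): mol = 0.78441; Si = 0.78441, O = 1.56882.
ΣO = 2.34579; factor = 6/ΣO = 2.55777.
Fe apfu = 0.68343 × 2.55777 = 1.748.

1.748 Fe apfu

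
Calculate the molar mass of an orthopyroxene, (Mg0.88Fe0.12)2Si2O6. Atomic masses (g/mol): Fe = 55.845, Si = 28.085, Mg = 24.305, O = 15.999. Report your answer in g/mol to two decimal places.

208.34 g/mol

The formula mass is the sum 1.76×24.305 + 0.24×55.845 + 2×28.085 + 6×15.999.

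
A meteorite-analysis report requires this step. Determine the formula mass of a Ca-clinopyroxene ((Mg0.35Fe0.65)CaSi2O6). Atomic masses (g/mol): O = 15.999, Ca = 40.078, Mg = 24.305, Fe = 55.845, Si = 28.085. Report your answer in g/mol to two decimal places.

237.05 g/mol

The formula mass is the sum 0.35*24.305 + 0.65*55.845 + 1*40.078 + 2*28.085 + 6*15.999.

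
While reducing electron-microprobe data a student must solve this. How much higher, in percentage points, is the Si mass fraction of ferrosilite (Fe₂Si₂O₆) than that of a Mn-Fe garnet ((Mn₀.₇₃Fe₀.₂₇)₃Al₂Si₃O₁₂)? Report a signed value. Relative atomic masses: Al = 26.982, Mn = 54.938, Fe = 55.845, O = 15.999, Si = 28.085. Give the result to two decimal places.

4.29 percentage points

First mineral: 56.170 g Si in 263.854 g formula = 21.29 wt% Si.
Second mineral: 84.255 g Si in 495.756 g formula = 17.00 wt% Si.
21.29% − 17.00% gives a difference of 4.29 percentage points.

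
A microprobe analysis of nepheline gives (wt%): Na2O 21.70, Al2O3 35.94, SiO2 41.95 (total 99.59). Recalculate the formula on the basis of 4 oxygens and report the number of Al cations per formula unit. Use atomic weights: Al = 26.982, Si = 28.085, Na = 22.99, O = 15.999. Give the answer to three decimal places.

Na2O (M=61.979): mol = 0.35012; Na = 0.70024, O = 0.35012.
Al2O3 (M=101.961): mol = 0.35249; Al = 0.70498, O = 1.05747.
SiO2 (M=60.083): mol = 0.69820; Si = 0.69820, O = 1.39640.
ΣO = 2.80399; factor = 4/ΣO = 1.42654.
Al apfu = 0.70498 × 1.42654 = 1.006.

1.006 Al apfu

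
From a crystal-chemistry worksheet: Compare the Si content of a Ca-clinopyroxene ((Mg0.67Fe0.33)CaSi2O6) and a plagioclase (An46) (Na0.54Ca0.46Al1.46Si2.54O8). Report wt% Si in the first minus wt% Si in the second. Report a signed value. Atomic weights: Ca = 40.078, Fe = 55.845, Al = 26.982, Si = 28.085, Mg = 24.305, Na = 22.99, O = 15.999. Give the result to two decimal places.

M((Mg0.67Fe0.33)CaSi2O6) = 226.955 g/mol, so wt% Si = 56.170/226.955 × 100 = 24.75%.
M(Na0.54Ca0.46Al1.46Si2.54O8) = 269.572 g/mol, so wt% Si = 71.336/269.572 × 100 = 26.46%.
24.75 − 26.46 = -1.71 pp.

-1.71 percentage points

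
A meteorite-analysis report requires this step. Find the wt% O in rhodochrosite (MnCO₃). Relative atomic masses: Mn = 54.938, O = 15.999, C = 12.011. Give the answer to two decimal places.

41.76 weight percent

Formula mass = 1*54.938 + 1*12.011 + 3*15.999 = 114.946 g/mol, of which 47.997 g is O.
So O makes up 47.997/114.946 = 0.4176 of the mass, i.e. 41.76%.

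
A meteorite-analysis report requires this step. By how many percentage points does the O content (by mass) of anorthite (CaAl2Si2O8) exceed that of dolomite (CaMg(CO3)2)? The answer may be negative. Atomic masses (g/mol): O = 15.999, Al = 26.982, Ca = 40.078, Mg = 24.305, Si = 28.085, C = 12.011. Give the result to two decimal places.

O in CaAl2Si2O8: molar mass 278.204 g/mol; 8×15.999 = 127.992 g → 46.01 wt%.
O in CaMg(CO3)2: molar mass 184.399 g/mol; 6×15.999 = 95.994 g → 52.06 wt%.
Difference = 46.01 − 52.06 = -6.05 percentage points.

-6.05 percentage points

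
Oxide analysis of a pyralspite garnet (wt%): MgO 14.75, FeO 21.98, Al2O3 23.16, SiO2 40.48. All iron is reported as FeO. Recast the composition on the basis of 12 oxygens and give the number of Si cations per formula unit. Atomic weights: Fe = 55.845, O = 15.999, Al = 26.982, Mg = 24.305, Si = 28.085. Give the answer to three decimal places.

2.993 Si apfu

MgO: 14.75/40.304 = 0.36597 mol → 0.36597 mol Mg, 0.36597 mol O.
FeO: 21.98/71.844 = 0.30594 mol → 0.30594 mol Fe, 0.30594 mol O.
Al2O3: 23.16/101.961 = 0.22715 mol → 0.45430 mol Al, 0.68145 mol O.
SiO2: 40.48/60.083 = 0.67373 mol → 0.67373 mol Si, 1.34746 mol O.
Total oxygen = 2.70082 mol. Normalization factor = 12/2.70082 = 4.44310.
Si per 12 O = 0.67373 × 4.44310 = 2.993.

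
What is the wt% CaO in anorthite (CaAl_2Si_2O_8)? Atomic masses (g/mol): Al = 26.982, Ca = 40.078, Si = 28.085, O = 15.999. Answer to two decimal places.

M(CaAl_2Si_2O_8) = 278.204 g/mol; M(CaO) = 56.077 g/mol.
Moles CaO per formula unit = 1 Ca ÷ 1 = 1.0000.
CaO fraction = (1.0000 × 56.077) / 278.204 = 56.077/278.204 = 0.2016.

20.16 wt%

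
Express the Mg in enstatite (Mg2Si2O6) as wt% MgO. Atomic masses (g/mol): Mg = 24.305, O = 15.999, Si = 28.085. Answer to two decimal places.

Molar mass of Mg2Si2O6 = 2×24.305 + 2×28.085 + 6×15.999 = 200.774 g/mol.
Each formula unit contains 2 Mg, equivalent to 2/1 = 2.0000 mol MgO.
M(MgO) = 1×24.305 + 1×15.999 = 40.304 g/mol.
Mass of MgO per formula unit = 2.0000 × 40.304 = 80.608 g.
MgO wt% = 80.608 / 200.774 × 100 = 40.15%.

40.15 wt%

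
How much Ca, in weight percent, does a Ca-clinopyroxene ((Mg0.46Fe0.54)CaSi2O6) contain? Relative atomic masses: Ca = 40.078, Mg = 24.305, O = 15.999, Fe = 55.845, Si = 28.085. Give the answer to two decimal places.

17.16 weight percent

Formula mass = 0.46×24.305 + 0.54×55.845 + 1×40.078 + 2×28.085 + 6×15.999 = 233.579 g/mol, of which 40.078 g is Ca.
So Ca makes up 40.078/233.579 = 0.1716 of the mass, i.e. 17.16%.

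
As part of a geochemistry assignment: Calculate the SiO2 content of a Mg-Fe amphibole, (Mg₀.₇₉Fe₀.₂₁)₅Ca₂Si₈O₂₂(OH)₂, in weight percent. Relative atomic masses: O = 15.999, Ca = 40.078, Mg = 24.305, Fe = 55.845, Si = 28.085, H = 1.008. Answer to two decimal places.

Formula mass = 845.470 g/mol.
8 Si → 8.0000 mol SiO2 per formula unit; M(SiO2) = 60.083, so SiO2 mass = 480.664 g.
480.664/845.470 × 100 = 56.85 wt%.

56.85 wt%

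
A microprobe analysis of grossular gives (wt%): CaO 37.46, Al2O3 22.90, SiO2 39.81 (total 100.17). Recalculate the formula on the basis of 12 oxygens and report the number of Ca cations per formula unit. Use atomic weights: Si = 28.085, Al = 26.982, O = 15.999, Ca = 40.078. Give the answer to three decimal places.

3.006 Ca apfu

CaO (M=56.077): mol = 0.66801; Ca = 0.66801, O = 0.66801.
Al2O3 (M=101.961): mol = 0.22460; Al = 0.44920, O = 0.67380.
SiO2 (M=60.083): mol = 0.66258; Si = 0.66258, O = 1.32516.
ΣO = 2.66697; factor = 12/ΣO = 4.49949.
Ca apfu = 0.66801 × 4.49949 = 3.006.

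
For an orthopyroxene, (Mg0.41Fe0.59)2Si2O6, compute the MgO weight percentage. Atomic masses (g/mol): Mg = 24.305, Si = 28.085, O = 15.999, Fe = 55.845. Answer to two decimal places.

13.89 wt%

M((Mg0.41Fe0.59)2Si2O6) = 237.991 g/mol; M(MgO) = 40.304 g/mol.
Moles MgO per formula unit = 0.82 Mg ÷ 1 = 0.8200.
MgO fraction = (0.8200 × 40.304) / 237.991 = 33.049/237.991 = 0.1389.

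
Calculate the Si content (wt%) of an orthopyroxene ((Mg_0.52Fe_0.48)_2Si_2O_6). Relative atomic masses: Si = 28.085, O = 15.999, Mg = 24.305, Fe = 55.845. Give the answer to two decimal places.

24.31 wt%

M((Mg_0.52Fe_0.48)_2Si_2O_6) = 231.052 g/mol.
Si contributes 2 × 28.085 = 56.170 g per mole.
56.170/231.052 = 0.2431 → 24.31%.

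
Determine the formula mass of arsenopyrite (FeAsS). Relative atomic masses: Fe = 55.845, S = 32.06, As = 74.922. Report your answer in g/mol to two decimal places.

162.83 g/mol

Fe: 1 × 55.845 = 55.8450
As: 1 × 74.922 = 74.9220
S: 1 × 32.06 = 32.0600
Summing the contributions gives the formula mass.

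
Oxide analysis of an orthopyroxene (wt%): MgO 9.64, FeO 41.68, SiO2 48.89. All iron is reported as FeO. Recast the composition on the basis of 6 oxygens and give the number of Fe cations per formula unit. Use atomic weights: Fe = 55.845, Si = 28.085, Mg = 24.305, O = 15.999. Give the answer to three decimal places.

1.423 Fe apfu

MgO: 9.64/40.304 = 0.23918 mol → 0.23918 mol Mg, 0.23918 mol O.
FeO: 41.68/71.844 = 0.58015 mol → 0.58015 mol Fe, 0.58015 mol O.
SiO2: 48.89/60.083 = 0.81371 mol → 0.81371 mol Si, 1.62742 mol O.
Total oxygen = 2.44675 mol. Normalization factor = 6/2.44675 = 2.45223.
Fe per 6 O = 0.58015 × 2.45223 = 1.423.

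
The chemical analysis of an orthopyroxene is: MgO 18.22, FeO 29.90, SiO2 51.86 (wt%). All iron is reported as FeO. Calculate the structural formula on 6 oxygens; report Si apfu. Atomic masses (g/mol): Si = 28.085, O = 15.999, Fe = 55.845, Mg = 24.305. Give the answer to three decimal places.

1.996 Si apfu

18.22 wt% MgO ÷ 40.304 g/mol = 0.45206 mol, giving 0.45206 Mg and 0.45206 O.
29.90 wt% FeO ÷ 71.844 g/mol = 0.41618 mol, giving 0.41618 Fe and 0.41618 O.
51.86 wt% SiO2 ÷ 60.083 g/mol = 0.86314 mol, giving 0.86314 Si and 1.72628 O.
Oxygen sums to 2.59452; scaling by 6/2.59452 = 2.31257 puts the formula on 6 O.
Si: 0.86314 × 2.31257 = 1.996 atoms per formula unit.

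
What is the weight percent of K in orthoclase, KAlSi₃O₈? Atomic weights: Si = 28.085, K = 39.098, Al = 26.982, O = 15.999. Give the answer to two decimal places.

14.05 wt%

Molar mass of KAlSi₃O₈: 1·39.098 + 1·26.982 + 3·28.085 + 8·15.999 = 278.327 g/mol.
Mass of K per formula unit: 1 × 39.098 = 39.098 g.
Weight fraction K = 39.098 / 278.327 = 0.1405.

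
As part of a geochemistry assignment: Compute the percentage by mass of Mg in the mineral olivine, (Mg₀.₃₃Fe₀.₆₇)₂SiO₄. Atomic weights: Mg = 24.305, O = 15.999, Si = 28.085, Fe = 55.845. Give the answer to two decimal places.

8.77 mass %

Formula mass = 0.66×24.305 + 1.34×55.845 + 1×28.085 + 4×15.999 = 182.955 g/mol, of which 16.041 g is Mg.
So Mg makes up 16.041/182.955 = 0.0877 of the mass, i.e. 8.77%.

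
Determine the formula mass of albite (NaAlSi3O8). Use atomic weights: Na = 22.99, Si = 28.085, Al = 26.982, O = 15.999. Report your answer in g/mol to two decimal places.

262.22 g/mol

Na: 1 × 22.99 = 22.9900
Al: 1 × 26.982 = 26.9820
Si: 3 × 28.085 = 84.2550
O: 8 × 15.999 = 127.9920
Summing the contributions gives the formula mass.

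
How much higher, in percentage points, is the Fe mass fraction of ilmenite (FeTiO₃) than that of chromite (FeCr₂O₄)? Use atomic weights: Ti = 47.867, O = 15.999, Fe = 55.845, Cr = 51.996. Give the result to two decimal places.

Fe in FeTiO₃: molar mass 151.709 g/mol; 1×55.845 = 55.845 g → 36.81 wt%.
Fe in FeCr₂O₄: molar mass 223.833 g/mol; 1×55.845 = 55.845 g → 24.95 wt%.
Difference = 36.81 − 24.95 = 11.86 percentage points.

11.86 percentage points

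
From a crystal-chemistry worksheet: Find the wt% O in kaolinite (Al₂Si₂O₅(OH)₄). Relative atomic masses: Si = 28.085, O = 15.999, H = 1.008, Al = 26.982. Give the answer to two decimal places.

M(Al₂Si₂O₅(OH)₄) = 258.157 g/mol.
O contributes 9 × 15.999 = 143.991 g per mole.
143.991/258.157 = 0.5578 → 55.78%.

55.78 weight percent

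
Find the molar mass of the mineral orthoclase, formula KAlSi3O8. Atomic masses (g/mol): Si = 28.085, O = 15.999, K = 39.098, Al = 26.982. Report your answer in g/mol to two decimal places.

278.33 g/mol

K: 1 × 39.098 = 39.0980
Al: 1 × 26.982 = 26.9820
Si: 3 × 28.085 = 84.2550
O: 8 × 15.999 = 127.9920
Summing the contributions gives the formula mass.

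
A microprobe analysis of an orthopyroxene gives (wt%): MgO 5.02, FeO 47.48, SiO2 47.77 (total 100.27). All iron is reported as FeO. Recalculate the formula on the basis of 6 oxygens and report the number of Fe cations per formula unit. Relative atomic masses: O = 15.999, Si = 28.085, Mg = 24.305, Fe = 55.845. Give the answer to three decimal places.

MgO (M=40.304): mol = 0.12455; Mg = 0.12455, O = 0.12455.
FeO (M=71.844): mol = 0.66088; Fe = 0.66088, O = 0.66088.
SiO2 (M=60.083): mol = 0.79507; Si = 0.79507, O = 1.59014.
ΣO = 2.37557; factor = 6/ΣO = 2.52571.
Fe apfu = 0.66088 × 2.52571 = 1.669.

1.669 Fe apfu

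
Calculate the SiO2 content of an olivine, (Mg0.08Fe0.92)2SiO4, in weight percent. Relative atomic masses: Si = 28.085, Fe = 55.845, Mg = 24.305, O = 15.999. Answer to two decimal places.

Formula mass = 198.725 g/mol.
1 Si → 1.0000 mol SiO2 per formula unit; M(SiO2) = 60.083, so SiO2 mass = 60.083 g.
60.083/198.725 × 100 = 30.23 wt%.

30.23 wt%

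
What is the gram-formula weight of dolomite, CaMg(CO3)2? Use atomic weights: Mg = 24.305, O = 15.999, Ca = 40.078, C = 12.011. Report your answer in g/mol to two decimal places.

Ca: 1 × 40.078 = 40.0780
Mg: 1 × 24.305 = 24.3050
C: 2 × 12.011 = 24.0220
O: 6 × 15.999 = 95.9940
Summing the contributions gives the formula mass.

184.40 g/mol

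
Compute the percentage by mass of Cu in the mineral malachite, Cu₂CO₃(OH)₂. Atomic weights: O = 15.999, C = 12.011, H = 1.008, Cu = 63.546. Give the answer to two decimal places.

57.48 mass %

Molar mass of Cu₂CO₃(OH)₂: 2*63.546 + 1*12.011 + 5*15.999 + 2*1.008 = 221.114 g/mol.
Mass of Cu per formula unit: 2 × 63.546 = 127.092 g.
Weight fraction Cu = 127.092 / 221.114 = 0.5748.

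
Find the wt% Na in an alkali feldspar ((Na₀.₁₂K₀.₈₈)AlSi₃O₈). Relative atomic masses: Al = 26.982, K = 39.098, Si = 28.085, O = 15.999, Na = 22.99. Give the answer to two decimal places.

Formula mass = 0.12*22.99 + 0.88*39.098 + 1*26.982 + 3*28.085 + 8*15.999 = 276.394 g/mol, of which 2.759 g is Na.
So Na makes up 2.759/276.394 = 0.0100 of the mass, i.e. 1.00%.

1.00 wt%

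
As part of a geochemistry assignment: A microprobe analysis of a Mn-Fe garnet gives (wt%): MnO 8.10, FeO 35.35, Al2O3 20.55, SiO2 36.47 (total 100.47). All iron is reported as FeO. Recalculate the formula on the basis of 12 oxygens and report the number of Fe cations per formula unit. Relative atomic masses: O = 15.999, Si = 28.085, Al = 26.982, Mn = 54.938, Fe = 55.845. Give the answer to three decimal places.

2.435 Fe apfu

MnO: 8.10/70.937 = 0.11419 mol → 0.11419 mol Mn, 0.11419 mol O.
FeO: 35.35/71.844 = 0.49204 mol → 0.49204 mol Fe, 0.49204 mol O.
Al2O3: 20.55/101.961 = 0.20155 mol → 0.40310 mol Al, 0.60465 mol O.
SiO2: 36.47/60.083 = 0.60699 mol → 0.60699 mol Si, 1.21398 mol O.
Total oxygen = 2.42486 mol. Normalization factor = 12/2.42486 = 4.94874.
Fe per 12 O = 0.49204 × 4.94874 = 2.435.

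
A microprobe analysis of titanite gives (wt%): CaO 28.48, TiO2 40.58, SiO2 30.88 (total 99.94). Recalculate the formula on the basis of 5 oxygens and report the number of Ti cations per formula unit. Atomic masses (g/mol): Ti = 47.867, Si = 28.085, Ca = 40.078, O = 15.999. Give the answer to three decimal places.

0.996 Ti apfu

CaO (M=56.077): mol = 0.50787; Ca = 0.50787, O = 0.50787.
TiO2 (M=79.865): mol = 0.50811; Ti = 0.50811, O = 1.01622.
SiO2 (M=60.083): mol = 0.51396; Si = 0.51396, O = 1.02792.
ΣO = 2.55201; factor = 5/ΣO = 1.95924.
Ti apfu = 0.50811 × 1.95924 = 0.996.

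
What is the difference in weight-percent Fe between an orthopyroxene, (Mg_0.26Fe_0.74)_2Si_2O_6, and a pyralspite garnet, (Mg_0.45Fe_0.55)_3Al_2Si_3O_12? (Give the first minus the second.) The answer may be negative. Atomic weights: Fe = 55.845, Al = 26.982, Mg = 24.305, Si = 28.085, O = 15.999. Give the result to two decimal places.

Fe in (Mg_0.26Fe_0.74)_2Si_2O_6: molar mass 247.453 g/mol; 1.48×55.845 = 82.651 g → 33.40 wt%.
Fe in (Mg_0.45Fe_0.55)_3Al_2Si_3O_12: molar mass 455.163 g/mol; 1.65×55.845 = 92.144 g → 20.24 wt%.
Difference = 33.40 − 20.24 = 13.16 percentage points.

13.16 percentage points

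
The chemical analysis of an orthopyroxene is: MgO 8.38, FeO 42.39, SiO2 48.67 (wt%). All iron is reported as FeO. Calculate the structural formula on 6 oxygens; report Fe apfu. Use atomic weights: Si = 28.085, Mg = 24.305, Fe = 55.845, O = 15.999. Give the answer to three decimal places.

MgO: 8.38/40.304 = 0.20792 mol → 0.20792 mol Mg, 0.20792 mol O.
FeO: 42.39/71.844 = 0.59003 mol → 0.59003 mol Fe, 0.59003 mol O.
SiO2: 48.67/60.083 = 0.81005 mol → 0.81005 mol Si, 1.62010 mol O.
Total oxygen = 2.41805 mol. Normalization factor = 6/2.41805 = 2.48134.
Fe per 6 O = 0.59003 × 2.48134 = 1.464.

1.464 Fe apfu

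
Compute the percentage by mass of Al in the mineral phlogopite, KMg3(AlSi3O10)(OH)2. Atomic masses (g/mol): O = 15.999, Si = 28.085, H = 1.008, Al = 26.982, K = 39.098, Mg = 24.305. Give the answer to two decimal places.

6.47 mass %

Molar mass of KMg3(AlSi3O10)(OH)2: 1×39.098 + 3×24.305 + 1×26.982 + 3×28.085 + 12×15.999 + 2×1.008 = 417.254 g/mol.
Mass of Al per formula unit: 1 × 26.982 = 26.982 g.
Weight fraction Al = 26.982 / 417.254 = 0.0647.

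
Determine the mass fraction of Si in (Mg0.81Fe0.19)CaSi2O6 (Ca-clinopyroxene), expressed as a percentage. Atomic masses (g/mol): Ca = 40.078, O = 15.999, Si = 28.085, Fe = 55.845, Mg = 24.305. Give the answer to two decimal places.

25.24 mass %

Formula mass = 0.81×24.305 + 0.19×55.845 + 1×40.078 + 2×28.085 + 6×15.999 = 222.540 g/mol, of which 56.170 g is Si.
So Si makes up 56.170/222.540 = 0.2524 of the mass, i.e. 25.24%.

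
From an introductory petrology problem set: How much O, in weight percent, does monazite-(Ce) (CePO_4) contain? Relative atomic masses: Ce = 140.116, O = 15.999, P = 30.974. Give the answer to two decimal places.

M(CePO_4) = 235.086 g/mol.
O contributes 4 × 15.999 = 63.996 g per mole.
63.996/235.086 = 0.2722 → 27.22%.

27.22 weight percent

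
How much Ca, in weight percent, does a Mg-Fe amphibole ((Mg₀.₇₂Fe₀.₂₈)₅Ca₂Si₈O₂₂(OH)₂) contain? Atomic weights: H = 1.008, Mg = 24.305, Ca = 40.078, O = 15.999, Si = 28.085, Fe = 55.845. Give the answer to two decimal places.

9.36 weight percent

Molar mass of (Mg₀.₇₂Fe₀.₂₈)₅Ca₂Si₈O₂₂(OH)₂: 3.60*24.305 + 1.40*55.845 + 2*40.078 + 8*28.085 + 24*15.999 + 2*1.008 = 856.509 g/mol.
Mass of Ca per formula unit: 2 × 40.078 = 80.156 g.
Weight fraction Ca = 80.156 / 856.509 = 0.0936.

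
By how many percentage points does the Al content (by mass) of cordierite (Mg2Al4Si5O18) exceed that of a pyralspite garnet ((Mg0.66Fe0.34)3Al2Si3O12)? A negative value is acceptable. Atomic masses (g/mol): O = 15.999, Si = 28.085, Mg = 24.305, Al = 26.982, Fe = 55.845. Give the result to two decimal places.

First mineral: 107.928 g Al in 584.945 g formula = 18.45 wt% Al.
Second mineral: 53.964 g Al in 435.293 g formula = 12.40 wt% Al.
18.45% − 12.40% gives a difference of 6.05 percentage points.

6.05 percentage points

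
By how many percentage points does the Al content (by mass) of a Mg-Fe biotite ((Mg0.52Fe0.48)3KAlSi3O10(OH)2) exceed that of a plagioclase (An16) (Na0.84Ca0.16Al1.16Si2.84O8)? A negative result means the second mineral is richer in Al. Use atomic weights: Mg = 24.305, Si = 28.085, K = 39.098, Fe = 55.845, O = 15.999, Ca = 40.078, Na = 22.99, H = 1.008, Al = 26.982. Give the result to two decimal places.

First mineral: 26.982 g Al in 462.672 g formula = 5.83 wt% Al.
Second mineral: 31.299 g Al in 264.777 g formula = 11.82 wt% Al.
5.83% − 11.82% gives a difference of -5.99 percentage points.

-5.99 percentage points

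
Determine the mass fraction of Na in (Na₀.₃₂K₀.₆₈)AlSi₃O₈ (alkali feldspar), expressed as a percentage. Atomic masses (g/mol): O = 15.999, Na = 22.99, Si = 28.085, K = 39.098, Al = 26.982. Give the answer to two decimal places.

2.69 weight percent

M((Na₀.₃₂K₀.₆₈)AlSi₃O₈) = 273.172 g/mol.
Na contributes 0.32 × 22.99 = 7.357 g per mole.
7.357/273.172 = 0.0269 → 2.69%.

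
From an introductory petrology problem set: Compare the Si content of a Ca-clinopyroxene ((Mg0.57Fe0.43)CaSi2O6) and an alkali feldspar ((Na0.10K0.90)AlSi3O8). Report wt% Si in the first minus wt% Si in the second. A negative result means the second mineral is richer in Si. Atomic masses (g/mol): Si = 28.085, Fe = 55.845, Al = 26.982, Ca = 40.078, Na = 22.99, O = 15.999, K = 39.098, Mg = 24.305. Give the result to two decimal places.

First mineral: 56.170 g Si in 230.109 g formula = 24.41 wt% Si.
Second mineral: 84.255 g Si in 276.716 g formula = 30.45 wt% Si.
24.41% − 30.45% gives a difference of -6.04 percentage points.

-6.04 percentage points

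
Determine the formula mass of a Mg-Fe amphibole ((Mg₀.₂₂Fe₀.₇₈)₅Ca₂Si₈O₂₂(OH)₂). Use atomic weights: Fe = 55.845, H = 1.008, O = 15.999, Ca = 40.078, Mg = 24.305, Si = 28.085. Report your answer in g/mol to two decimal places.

935.36 g/mol

Mg: 1.10 × 24.305 = 26.7355
Fe: 3.90 × 55.845 = 217.7955
Ca: 2 × 40.078 = 80.1560
Si: 8 × 28.085 = 224.6800
O: 24 × 15.999 = 383.9760
H: 2 × 1.008 = 2.0160
Summing the contributions gives the formula mass.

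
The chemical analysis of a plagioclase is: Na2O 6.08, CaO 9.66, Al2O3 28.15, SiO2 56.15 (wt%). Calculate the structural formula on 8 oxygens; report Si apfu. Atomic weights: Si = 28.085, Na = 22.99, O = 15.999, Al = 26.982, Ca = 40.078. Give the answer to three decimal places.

2.519 Si apfu

6.08 wt% Na2O ÷ 61.979 g/mol = 0.09810 mol, giving 0.19620 Na and 0.09810 O.
9.66 wt% CaO ÷ 56.077 g/mol = 0.17226 mol, giving 0.17226 Ca and 0.17226 O.
28.15 wt% Al2O3 ÷ 101.961 g/mol = 0.27609 mol, giving 0.55218 Al and 0.82827 O.
56.15 wt% SiO2 ÷ 60.083 g/mol = 0.93454 mol, giving 0.93454 Si and 1.86908 O.
Oxygen sums to 2.96771; scaling by 8/2.96771 = 2.69568 puts the formula on 8 O.
Si: 0.93454 × 2.69568 = 2.519 atoms per formula unit.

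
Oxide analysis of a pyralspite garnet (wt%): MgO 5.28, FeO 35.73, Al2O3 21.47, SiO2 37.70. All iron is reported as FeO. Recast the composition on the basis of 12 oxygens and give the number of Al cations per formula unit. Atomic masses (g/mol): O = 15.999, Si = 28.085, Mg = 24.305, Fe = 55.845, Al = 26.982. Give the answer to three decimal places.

MgO (M=40.304): mol = 0.13100; Mg = 0.13100, O = 0.13100.
FeO (M=71.844): mol = 0.49733; Fe = 0.49733, O = 0.49733.
Al2O3 (M=101.961): mol = 0.21057; Al = 0.42114, O = 0.63171.
SiO2 (M=60.083): mol = 0.62747; Si = 0.62747, O = 1.25494.
ΣO = 2.51498; factor = 12/ΣO = 4.77141.
Al apfu = 0.42114 × 4.77141 = 2.009.

2.009 Al apfu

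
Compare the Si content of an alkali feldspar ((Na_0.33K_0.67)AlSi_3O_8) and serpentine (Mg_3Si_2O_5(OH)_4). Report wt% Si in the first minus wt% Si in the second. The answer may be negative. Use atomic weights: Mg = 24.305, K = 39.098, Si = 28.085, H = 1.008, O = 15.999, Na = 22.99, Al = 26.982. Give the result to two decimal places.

10.59 percentage points

First mineral: 84.255 g Si in 273.011 g formula = 30.86 wt% Si.
Second mineral: 56.170 g Si in 277.108 g formula = 20.27 wt% Si.
30.86% − 20.27% gives a difference of 10.59 percentage points.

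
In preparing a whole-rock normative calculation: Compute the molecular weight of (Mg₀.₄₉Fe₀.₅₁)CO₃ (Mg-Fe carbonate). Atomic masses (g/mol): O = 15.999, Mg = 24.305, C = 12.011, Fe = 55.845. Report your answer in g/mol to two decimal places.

The formula mass is the sum 0.49×24.305 + 0.51×55.845 + 1×12.011 + 3×15.999.

100.40 g/mol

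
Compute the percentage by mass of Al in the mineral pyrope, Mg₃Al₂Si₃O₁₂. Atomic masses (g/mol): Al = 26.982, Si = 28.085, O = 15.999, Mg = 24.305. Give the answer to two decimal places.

13.39 mass %

Molar mass of Mg₃Al₂Si₃O₁₂: 3·24.305 + 2·26.982 + 3·28.085 + 12·15.999 = 403.122 g/mol.
Mass of Al per formula unit: 2 × 26.982 = 53.964 g.
Weight fraction Al = 53.964 / 403.122 = 0.1339.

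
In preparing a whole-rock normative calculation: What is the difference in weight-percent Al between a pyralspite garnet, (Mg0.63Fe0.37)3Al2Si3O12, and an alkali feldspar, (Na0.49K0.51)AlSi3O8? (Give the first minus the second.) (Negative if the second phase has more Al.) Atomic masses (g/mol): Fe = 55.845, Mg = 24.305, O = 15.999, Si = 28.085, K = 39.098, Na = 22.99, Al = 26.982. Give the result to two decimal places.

M((Mg0.63Fe0.37)3Al2Si3O12) = 438.131 g/mol, so wt% Al = 53.964/438.131 × 100 = 12.32%.
M((Na0.49K0.51)AlSi3O8) = 270.434 g/mol, so wt% Al = 26.982/270.434 × 100 = 9.98%.
12.32 − 9.98 = 2.34 pp.

2.34 percentage points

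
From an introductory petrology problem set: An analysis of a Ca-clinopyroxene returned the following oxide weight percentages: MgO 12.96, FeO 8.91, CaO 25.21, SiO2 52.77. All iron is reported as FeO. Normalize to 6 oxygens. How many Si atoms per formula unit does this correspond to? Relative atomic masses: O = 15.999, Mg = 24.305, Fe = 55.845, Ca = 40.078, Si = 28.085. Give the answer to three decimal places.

MgO: 12.96/40.304 = 0.32156 mol → 0.32156 mol Mg, 0.32156 mol O.
FeO: 8.91/71.844 = 0.12402 mol → 0.12402 mol Fe, 0.12402 mol O.
CaO: 25.21/56.077 = 0.44956 mol → 0.44956 mol Ca, 0.44956 mol O.
SiO2: 52.77/60.083 = 0.87829 mol → 0.87829 mol Si, 1.75658 mol O.
Total oxygen = 2.65172 mol. Normalization factor = 6/2.65172 = 2.26268.
Si per 6 O = 0.87829 × 2.26268 = 1.987.

1.987 Si apfu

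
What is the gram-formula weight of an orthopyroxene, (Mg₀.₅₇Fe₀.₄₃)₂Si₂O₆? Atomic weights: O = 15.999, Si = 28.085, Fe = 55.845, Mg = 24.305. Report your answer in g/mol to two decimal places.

227.90 g/mol

M = 1.14(24.305) + 0.86(55.845) + 2(28.085) + 6(15.999)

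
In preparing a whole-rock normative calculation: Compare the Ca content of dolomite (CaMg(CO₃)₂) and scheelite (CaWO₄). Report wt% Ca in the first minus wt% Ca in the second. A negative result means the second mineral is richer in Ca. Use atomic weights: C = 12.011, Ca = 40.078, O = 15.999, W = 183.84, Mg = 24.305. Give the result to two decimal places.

7.81 percentage points

First mineral: 40.078 g Ca in 184.399 g formula = 21.73 wt% Ca.
Second mineral: 40.078 g Ca in 287.914 g formula = 13.92 wt% Ca.
21.73% − 13.92% gives a difference of 7.81 percentage points.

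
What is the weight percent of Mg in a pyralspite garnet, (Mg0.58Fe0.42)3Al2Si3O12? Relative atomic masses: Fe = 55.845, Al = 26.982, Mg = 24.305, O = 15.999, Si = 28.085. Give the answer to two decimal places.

9.55 wt%

M((Mg0.58Fe0.42)3Al2Si3O12) = 442.862 g/mol.
Mg contributes 1.74 × 24.305 = 42.291 g per mole.
42.291/442.862 = 0.0955 → 9.55%.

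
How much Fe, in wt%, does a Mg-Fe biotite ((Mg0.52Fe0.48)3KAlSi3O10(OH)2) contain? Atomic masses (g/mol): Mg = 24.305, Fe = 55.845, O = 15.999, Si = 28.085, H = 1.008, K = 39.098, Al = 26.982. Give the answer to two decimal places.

17.38 wt%

Formula mass = 1.56·24.305 + 1.44·55.845 + 1·39.098 + 1·26.982 + 3·28.085 + 12·15.999 + 2·1.008 = 462.672 g/mol, of which 80.417 g is Fe.
So Fe makes up 80.417/462.672 = 0.1738 of the mass, i.e. 17.38%.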